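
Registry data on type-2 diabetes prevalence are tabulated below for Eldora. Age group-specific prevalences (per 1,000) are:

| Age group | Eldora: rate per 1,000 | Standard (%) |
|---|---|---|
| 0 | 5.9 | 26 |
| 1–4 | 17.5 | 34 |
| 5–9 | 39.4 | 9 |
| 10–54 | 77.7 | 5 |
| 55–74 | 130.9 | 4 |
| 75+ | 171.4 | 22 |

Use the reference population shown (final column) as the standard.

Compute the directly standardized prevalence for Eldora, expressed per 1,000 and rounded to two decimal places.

57.86

Standard weights: 0.26, 0.34, 0.09, 0.05, 0.04, 0.22.
Standardized rate: 0.2600×5.9 + 0.3400×17.5 + 0.0900×39.4 + 0.0500×77.7 + 0.0400×130.9 + 0.2200×171.4 = 57.8590 per 1,000.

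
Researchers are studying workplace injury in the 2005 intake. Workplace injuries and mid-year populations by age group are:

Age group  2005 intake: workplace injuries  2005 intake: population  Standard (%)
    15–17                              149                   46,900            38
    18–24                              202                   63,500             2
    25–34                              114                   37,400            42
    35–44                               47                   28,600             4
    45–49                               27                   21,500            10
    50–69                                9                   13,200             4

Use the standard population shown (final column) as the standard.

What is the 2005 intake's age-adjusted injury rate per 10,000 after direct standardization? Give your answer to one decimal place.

Age-specific rates per 10,000 for the 2005 intake: 31.77, 31.81, 30.48, 16.43, 12.56, 6.82.
Standard weights: 0.38, 0.02, 0.42, 0.04, 0.10, 0.04.
Standardized rate: 0.3800×31.77 + 0.0200×31.81 + 0.4200×30.48 + 0.0400×16.43 + 0.1000×12.56 + 0.0400×6.82 = 27.6967 per 10,000.

27.7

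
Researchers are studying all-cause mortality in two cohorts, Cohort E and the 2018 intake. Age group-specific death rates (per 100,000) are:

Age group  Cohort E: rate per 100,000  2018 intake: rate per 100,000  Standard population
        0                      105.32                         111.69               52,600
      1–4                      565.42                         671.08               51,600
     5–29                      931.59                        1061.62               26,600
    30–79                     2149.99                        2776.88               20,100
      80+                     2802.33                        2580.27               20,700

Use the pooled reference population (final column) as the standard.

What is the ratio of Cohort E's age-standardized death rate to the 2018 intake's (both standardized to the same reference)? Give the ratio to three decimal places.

Standard total = 171,600; weights = 0.3065, 0.3007, 0.1550, 0.1171, 0.1206.
Cohort E: 0.3065×105.32 + 0.3007×565.42 + 0.1550×931.59 + 0.1171×2149.99 + 0.1206×2802.33 = 936.5899 per 100,000.
The 2018 intake: 0.3065×111.69 + 0.3007×671.08 + 0.1550×1061.62 + 0.1171×2776.88 + 0.1206×2580.27 = 1037.1130 per 100,000.
Ratio = 936.5899 ÷ 1037.1130 = 0.90307.

0.903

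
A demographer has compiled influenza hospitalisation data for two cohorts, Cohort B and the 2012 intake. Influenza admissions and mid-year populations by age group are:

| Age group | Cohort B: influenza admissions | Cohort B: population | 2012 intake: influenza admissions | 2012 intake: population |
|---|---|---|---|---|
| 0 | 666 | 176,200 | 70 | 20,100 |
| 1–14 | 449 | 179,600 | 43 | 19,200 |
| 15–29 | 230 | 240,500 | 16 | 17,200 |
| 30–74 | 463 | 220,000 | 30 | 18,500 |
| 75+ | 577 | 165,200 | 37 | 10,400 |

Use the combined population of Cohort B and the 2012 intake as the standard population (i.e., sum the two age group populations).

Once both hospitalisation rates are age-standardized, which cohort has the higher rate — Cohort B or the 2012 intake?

Cohort B

Age-specific rates per 100,000 for Cohort B: 377.98, 250.00, 95.63, 210.45, 349.27.
For the 2012 intake: 348.26, 223.96, 93.02, 162.16, 355.77.
Combined standard total = 1,066,900; weights = 0.1840, 0.1863, 0.2415, 0.2235, 0.1646.
Cohort B: 0.1840×377.98 + 0.1863×250.00 + 0.2415×95.63 + 0.2235×210.45 + 0.1646×349.27 = 243.7606 per 100,000.
The 2012 intake: 0.1840×348.26 + 0.1863×223.96 + 0.2415×93.02 + 0.2235×162.16 + 0.1646×355.77 = 223.0827 per 100,000.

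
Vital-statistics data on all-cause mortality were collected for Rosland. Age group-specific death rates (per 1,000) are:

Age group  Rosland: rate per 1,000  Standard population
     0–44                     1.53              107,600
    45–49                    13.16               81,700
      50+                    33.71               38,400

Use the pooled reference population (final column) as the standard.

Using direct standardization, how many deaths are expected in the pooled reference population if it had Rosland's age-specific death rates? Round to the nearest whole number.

Expected deaths = Σ (standard pop × age-specific rate ÷ 1,000)
= 107,600×1.53/1,000 + 81,700×13.16/1,000 + 38,400×33.71/1,000
= 164.63 + 1075.17 + 1294.46 = 2534.26.

2534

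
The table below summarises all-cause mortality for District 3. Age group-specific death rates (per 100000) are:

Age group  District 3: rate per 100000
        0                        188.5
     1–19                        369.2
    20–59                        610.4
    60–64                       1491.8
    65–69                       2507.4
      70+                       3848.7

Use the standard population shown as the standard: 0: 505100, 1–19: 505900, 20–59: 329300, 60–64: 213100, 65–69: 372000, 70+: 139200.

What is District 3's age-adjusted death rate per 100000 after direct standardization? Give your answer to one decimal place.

Standard total = 2064600; weights = 0.2446, 0.2450, 0.1595, 0.1032, 0.1802, 0.0674.
Standardized rate: 0.2446×188.5 + 0.2450×369.2 + 0.1595×610.4 + 0.1032×1491.8 + 0.1802×2507.4 + 0.0674×3848.7 = 1099.1905 per 100000.

1099.2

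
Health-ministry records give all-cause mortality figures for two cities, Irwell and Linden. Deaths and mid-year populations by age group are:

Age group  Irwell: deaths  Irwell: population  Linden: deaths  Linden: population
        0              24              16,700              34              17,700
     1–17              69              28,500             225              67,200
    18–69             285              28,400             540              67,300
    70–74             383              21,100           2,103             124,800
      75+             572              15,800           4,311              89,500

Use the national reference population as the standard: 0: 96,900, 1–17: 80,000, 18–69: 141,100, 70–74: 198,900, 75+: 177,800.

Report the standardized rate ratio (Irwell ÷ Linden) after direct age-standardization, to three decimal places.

0.874

Age-specific rates per 100,000 for Irwell: 143.71, 242.11, 1003.52, 1815.17, 3620.25.
For Linden: 192.09, 334.82, 802.38, 1685.10, 4816.76.
Standard total = 694,700; weights = 0.1395, 0.1152, 0.2031, 0.2863, 0.2559.
Irwell: 0.1395×143.71 + 0.1152×242.11 + 0.2031×1003.52 + 0.2863×1815.17 + 0.2559×3620.25 = 1698.0114 per 100,000.
Linden: 0.1395×192.09 + 0.1152×334.82 + 0.2031×802.38 + 0.2863×1685.10 + 0.2559×4816.76 = 1943.5731 per 100,000.
Ratio = 1698.0114 ÷ 1943.5731 = 0.87365.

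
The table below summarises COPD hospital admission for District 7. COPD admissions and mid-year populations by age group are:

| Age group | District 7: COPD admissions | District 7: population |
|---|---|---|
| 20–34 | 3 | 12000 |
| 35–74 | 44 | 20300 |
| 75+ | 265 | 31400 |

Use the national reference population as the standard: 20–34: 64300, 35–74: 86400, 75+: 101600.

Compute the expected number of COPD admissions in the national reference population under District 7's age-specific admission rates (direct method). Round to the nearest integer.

1061

Age-specific rates per 10000 for District 7: 2.50, 21.67, 84.39.
Expected COPD admissions = Σ (standard pop × age-specific rate ÷ 10000)
= 64300×2.50/10000 + 86400×21.67/10000 + 101600×84.39/10000
= 16.07 + 187.27 + 857.45 = 1060.80.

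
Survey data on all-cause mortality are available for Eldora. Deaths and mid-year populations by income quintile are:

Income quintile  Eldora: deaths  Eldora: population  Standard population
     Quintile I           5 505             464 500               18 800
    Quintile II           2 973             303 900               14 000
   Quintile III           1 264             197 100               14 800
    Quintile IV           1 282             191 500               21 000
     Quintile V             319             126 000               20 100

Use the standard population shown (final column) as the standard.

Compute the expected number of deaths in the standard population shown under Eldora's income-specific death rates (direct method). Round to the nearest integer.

Income-specific rates per 100 000 for Eldora: 1185.15, 978.28, 641.30, 669.45, 253.17.
Expected deaths = Σ (standard pop × income-specific rate ÷ 100 000)
= 18 800×1185.15/100 000 + 14 000×978.28/100 000 + 14 800×641.30/100 000 + 21 000×669.45/100 000 + 20 100×253.17/100 000
= 222.81 + 136.96 + 94.91 + 140.58 + 50.89 = 646.15.

646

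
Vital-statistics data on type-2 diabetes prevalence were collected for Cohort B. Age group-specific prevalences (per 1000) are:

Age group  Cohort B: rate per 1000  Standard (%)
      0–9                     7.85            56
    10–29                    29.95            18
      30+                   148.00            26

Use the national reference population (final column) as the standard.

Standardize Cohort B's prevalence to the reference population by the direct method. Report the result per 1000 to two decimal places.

48.27

Standard weights: 0.56, 0.18, 0.26.
Standardized rate: 0.5600×7.85 + 0.1800×29.95 + 0.2600×148.00 = 48.2670 per 1000.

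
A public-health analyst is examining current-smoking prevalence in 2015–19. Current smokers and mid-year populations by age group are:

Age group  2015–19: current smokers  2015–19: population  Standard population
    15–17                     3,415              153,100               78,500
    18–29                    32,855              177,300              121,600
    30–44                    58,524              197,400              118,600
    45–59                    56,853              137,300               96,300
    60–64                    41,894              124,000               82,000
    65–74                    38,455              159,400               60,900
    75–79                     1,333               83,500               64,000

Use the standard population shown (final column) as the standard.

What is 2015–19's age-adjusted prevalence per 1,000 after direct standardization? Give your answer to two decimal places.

229.52

Age-specific rates per 1,000 for 2015–19: 22.306, 185.307, 296.474, 414.079, 337.855, 241.248, 15.964.
Standard total = 621,900; weights = 0.1262, 0.1955, 0.1907, 0.1548, 0.1319, 0.0979, 0.1029.
Standardized rate: 0.1262×22.306 + 0.1955×185.307 + 0.1907×296.474 + 0.1548×414.079 + 0.1319×337.855 + 0.0979×241.248 + 0.1029×15.964 = 229.5221 per 1,000.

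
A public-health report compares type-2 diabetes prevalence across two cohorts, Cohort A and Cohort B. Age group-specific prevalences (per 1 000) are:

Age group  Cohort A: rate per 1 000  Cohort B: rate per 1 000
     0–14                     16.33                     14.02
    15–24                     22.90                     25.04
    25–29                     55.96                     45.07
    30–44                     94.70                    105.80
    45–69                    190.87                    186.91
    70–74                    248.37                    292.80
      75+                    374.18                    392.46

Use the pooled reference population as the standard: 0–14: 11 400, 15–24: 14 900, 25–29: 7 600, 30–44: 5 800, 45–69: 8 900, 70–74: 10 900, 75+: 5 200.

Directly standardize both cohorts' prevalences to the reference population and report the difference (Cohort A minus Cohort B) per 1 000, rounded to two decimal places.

Standard total = 64 700; weights = 0.1762, 0.2303, 0.1175, 0.0896, 0.1376, 0.1685, 0.0804.
Cohort A: 0.1762×16.33 + 0.2303×22.90 + 0.1175×55.96 + 0.0896×94.70 + 0.1376×190.87 + 0.1685×248.37 + 0.0804×374.18 = 121.3855 per 1 000.
Cohort B: 0.1762×14.02 + 0.2303×25.04 + 0.1175×45.07 + 0.0896×105.80 + 0.1376×186.91 + 0.1685×292.80 + 0.0804×392.46 = 129.5967 per 1 000.
Difference = 121.3855 − 129.5967 = -8.2112.

-8.21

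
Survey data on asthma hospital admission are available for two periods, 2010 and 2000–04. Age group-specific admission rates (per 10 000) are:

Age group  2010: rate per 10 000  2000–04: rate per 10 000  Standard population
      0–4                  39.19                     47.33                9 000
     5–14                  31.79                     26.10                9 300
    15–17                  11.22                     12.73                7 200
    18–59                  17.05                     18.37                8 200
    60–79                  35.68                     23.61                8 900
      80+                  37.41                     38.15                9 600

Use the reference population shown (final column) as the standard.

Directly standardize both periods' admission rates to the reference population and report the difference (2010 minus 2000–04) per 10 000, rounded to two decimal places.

1.12

Standard total = 52 200; weights = 0.1724, 0.1782, 0.1379, 0.1571, 0.1705, 0.1839.
2010: 0.1724×39.19 + 0.1782×31.79 + 0.1379×11.22 + 0.1571×17.05 + 0.1705×35.68 + 0.1839×37.41 = 29.6099 per 10 000.
2000–04: 0.1724×47.33 + 0.1782×26.10 + 0.1379×12.73 + 0.1571×18.37 + 0.1705×23.61 + 0.1839×38.15 = 28.4935 per 10 000.
Difference = 29.6099 − 28.4935 = 1.1165.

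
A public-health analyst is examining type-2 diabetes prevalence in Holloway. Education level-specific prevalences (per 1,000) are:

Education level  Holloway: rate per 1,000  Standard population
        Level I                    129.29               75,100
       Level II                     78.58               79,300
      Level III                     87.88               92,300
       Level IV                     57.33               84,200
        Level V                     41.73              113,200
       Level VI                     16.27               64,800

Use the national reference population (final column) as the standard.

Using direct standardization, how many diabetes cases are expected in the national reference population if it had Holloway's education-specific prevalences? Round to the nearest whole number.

34658

Expected diabetes cases = Σ (standard pop × education-specific rate ÷ 1,000)
= 75,100×129.29/1,000 + 79,300×78.58/1,000 + 92,300×87.88/1,000 + 84,200×57.33/1,000 + 113,200×41.73/1,000 + 64,800×16.27/1,000
= 9709.68 + 6231.39 + 8111.32 + 4827.19 + 4723.84 + 1054.30 = 34657.71.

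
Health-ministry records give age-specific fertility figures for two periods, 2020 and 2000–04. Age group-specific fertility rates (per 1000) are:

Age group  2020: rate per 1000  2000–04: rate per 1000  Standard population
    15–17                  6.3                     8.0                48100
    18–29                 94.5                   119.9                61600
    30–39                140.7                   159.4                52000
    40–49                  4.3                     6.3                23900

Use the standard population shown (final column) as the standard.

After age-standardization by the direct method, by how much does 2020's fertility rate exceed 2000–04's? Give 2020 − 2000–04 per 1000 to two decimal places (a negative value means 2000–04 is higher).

-14.37

Standard total = 185600; weights = 0.2592, 0.3319, 0.2802, 0.1288.
2020: 0.2592×6.3 + 0.3319×94.5 + 0.2802×140.7 + 0.1288×4.3 = 72.9709 per 1000.
2000–04: 0.2592×8.0 + 0.3319×119.9 + 0.2802×159.4 + 0.1288×6.3 = 87.3384 per 1000.
Difference = 72.9709 − 87.3384 = -14.3675.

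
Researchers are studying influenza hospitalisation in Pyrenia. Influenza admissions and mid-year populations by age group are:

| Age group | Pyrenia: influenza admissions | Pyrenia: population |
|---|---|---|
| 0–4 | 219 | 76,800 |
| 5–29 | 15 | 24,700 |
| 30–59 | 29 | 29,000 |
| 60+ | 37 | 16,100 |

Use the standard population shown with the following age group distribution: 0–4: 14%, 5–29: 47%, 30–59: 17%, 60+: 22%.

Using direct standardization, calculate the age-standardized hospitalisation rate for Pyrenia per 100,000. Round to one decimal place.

Age-specific rates per 100,000 for Pyrenia: 285.16, 60.73, 100.00, 229.81.
Standard weights: 0.14, 0.47, 0.17, 0.22.
Standardized rate: 0.1400×285.16 + 0.4700×60.73 + 0.1700×100.00 + 0.2200×229.81 = 136.0234 per 100,000.

136.0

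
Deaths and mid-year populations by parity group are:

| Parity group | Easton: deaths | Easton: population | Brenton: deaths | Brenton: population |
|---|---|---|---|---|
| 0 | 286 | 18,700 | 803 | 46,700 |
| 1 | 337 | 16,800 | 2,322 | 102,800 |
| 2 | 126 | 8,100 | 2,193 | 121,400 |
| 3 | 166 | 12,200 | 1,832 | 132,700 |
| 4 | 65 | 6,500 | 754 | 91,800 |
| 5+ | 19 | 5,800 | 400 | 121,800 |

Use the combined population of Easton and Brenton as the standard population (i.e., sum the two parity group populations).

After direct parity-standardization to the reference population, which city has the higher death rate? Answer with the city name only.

Brenton

Parity-specific rates per 1,000 for Easton: 15.294, 20.060, 15.556, 13.607, 10.000, 3.276.
For Brenton: 17.195, 22.588, 18.064, 13.806, 8.214, 3.284.
Combined standard total = 685,300; weights = 0.0954, 0.1745, 0.1890, 0.2114, 0.1434, 0.1862.
Easton: 0.0954×15.294 + 0.1745×20.060 + 0.1890×15.556 + 0.2114×13.607 + 0.1434×10.000 + 0.1862×3.276 = 12.8212 per 1,000.
Brenton: 0.0954×17.195 + 0.1745×22.588 + 0.1890×18.064 + 0.2114×13.806 + 0.1434×8.214 + 0.1862×3.284 = 13.7052 per 1,000.
The crude rates (14.67 vs 13.45) would put Easton higher, but that reflects its parity composition; once standardized to a common parity structure, Brenton has the higher underlying rate.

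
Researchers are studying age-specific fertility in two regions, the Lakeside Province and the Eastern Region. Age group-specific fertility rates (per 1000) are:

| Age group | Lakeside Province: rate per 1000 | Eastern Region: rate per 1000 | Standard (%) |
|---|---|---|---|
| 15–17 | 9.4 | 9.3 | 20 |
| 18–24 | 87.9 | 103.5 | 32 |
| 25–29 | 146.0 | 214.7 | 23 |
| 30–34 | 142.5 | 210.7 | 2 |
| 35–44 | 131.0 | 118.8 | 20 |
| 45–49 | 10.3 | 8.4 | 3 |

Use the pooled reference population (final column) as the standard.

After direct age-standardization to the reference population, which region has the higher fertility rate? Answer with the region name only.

Eastern Region

Standard weights: 0.20, 0.32, 0.23, 0.02, 0.20, 0.03.
The Lakeside Province: 0.2000×9.4 + 0.3200×87.9 + 0.2300×146.0 + 0.0200×142.5 + 0.2000×131.0 + 0.0300×10.3 = 92.9470 per 1000.
The Eastern Region: 0.2000×9.3 + 0.3200×103.5 + 0.2300×214.7 + 0.0200×210.7 + 0.2000×118.8 + 0.0300×8.4 = 112.5870 per 1000.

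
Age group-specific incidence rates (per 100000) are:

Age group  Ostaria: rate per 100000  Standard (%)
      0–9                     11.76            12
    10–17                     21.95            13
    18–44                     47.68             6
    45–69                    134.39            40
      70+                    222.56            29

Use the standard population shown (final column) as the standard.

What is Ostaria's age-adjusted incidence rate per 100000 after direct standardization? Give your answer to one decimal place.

125.4

Standard weights: 0.12, 0.13, 0.06, 0.40, 0.29.
Standardized rate: 0.1200×11.76 + 0.1300×21.95 + 0.0600×47.68 + 0.4000×134.39 + 0.2900×222.56 = 125.4239 per 100000.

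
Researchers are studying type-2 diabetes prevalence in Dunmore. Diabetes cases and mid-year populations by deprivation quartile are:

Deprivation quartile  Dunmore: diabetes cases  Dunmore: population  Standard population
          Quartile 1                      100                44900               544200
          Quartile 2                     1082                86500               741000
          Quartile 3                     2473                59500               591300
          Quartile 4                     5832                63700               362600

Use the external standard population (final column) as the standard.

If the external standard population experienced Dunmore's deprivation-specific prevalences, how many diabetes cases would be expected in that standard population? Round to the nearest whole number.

Deprivation-specific rates per 1000 for Dunmore: 2.227, 12.509, 41.563, 91.554.
Expected diabetes cases = Σ (standard pop × deprivation-specific rate ÷ 1000)
= 544200×2.227/1000 + 741000×12.509/1000 + 591300×41.563/1000 + 362600×91.554/1000
= 1212.03 + 9268.92 + 24576.22 + 33197.54 = 68254.71.

68255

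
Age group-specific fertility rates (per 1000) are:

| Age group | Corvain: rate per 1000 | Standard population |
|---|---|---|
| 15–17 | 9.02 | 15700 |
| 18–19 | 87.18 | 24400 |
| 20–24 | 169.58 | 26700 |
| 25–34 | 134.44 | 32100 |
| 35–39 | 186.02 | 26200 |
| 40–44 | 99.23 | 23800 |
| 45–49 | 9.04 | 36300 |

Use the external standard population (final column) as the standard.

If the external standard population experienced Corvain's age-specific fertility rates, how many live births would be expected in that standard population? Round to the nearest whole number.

18676

Expected live births = Σ (standard pop × age-specific rate ÷ 1000)
= 15700×9.02/1000 + 24400×87.18/1000 + 26700×169.58/1000 + 32100×134.44/1000 + 26200×186.02/1000 + 23800×99.23/1000 + 36300×9.04/1000
= 141.61 + 2127.19 + 4527.79 + 4315.52 + 4873.72 + 2361.67 + 328.15 = 18675.67.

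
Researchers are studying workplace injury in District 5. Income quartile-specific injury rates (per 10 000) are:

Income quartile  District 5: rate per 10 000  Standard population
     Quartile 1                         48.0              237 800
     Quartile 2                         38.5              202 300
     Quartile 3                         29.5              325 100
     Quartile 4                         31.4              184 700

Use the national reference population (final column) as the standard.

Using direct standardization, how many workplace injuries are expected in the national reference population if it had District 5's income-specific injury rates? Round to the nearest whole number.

3459

Expected workplace injuries = Σ (standard pop × income-specific rate ÷ 10 000)
= 237 800×48.0/10 000 + 202 300×38.5/10 000 + 325 100×29.5/10 000 + 184 700×31.4/10 000
= 1141.44 + 778.86 + 959.04 + 579.96 = 3459.30.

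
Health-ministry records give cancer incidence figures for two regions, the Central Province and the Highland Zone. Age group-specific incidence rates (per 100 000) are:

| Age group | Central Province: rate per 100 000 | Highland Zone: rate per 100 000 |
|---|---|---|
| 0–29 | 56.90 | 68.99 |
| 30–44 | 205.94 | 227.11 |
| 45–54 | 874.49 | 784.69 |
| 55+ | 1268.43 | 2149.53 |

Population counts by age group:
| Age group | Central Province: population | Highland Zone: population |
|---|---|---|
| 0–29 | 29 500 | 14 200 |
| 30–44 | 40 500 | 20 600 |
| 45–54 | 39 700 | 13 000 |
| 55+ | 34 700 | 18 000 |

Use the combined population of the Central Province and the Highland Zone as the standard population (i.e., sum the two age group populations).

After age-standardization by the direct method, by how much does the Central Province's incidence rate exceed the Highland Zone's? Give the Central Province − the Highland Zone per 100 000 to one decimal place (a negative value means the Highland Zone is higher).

Combined standard total = 210 200; weights = 0.2079, 0.2907, 0.2507, 0.2507.
The Central Province: 0.2079×56.90 + 0.2907×205.94 + 0.2507×874.49 + 0.2507×1268.43 = 608.9503 per 100 000.
The Highland Zone: 0.2079×68.99 + 0.2907×227.11 + 0.2507×784.69 + 0.2507×2149.53 = 816.0070 per 100 000.
Difference = 608.9503 − 816.0070 = -207.0568.

-207.1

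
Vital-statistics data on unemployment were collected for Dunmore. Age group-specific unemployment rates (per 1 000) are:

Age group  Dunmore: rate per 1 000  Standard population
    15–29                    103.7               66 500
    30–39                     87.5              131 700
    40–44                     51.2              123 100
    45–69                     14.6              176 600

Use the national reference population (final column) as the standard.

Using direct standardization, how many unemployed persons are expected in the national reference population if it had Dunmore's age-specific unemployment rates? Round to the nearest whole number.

27301

Expected unemployed persons = Σ (standard pop × age-specific rate ÷ 1 000)
= 66 500×103.7/1 000 + 131 700×87.5/1 000 + 123 100×51.2/1 000 + 176 600×14.6/1 000
= 6896.05 + 11523.75 + 6302.72 + 2578.36 = 27300.88.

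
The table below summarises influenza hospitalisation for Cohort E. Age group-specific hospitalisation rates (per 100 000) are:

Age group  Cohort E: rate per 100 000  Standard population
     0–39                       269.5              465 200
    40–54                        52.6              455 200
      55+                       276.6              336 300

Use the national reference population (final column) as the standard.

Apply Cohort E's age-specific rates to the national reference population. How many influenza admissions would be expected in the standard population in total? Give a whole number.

Expected influenza admissions = Σ (standard pop × age-specific rate ÷ 100 000)
= 465 200×269.5/100 000 + 455 200×52.6/100 000 + 336 300×276.6/100 000
= 1253.71 + 239.44 + 930.21 = 2423.36.

2423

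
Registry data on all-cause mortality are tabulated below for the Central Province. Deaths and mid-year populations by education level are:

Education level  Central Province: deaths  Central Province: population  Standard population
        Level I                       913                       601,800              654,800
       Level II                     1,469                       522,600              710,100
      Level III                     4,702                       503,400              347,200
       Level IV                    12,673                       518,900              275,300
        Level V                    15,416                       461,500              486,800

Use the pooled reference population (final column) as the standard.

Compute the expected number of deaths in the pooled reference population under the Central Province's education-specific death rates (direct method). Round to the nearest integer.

29217

Education-specific rates per 100,000 for the Central Province: 151.71, 281.09, 934.05, 2442.28, 3340.41.
Expected deaths = Σ (standard pop × education-specific rate ÷ 100,000)
= 654,800×151.71/100,000 + 710,100×281.09/100,000 + 347,200×934.05/100,000 + 275,300×2442.28/100,000 + 486,800×3340.41/100,000
= 993.41 + 1996.05 + 3243.02 + 6723.60 + 16261.12 = 29217.20.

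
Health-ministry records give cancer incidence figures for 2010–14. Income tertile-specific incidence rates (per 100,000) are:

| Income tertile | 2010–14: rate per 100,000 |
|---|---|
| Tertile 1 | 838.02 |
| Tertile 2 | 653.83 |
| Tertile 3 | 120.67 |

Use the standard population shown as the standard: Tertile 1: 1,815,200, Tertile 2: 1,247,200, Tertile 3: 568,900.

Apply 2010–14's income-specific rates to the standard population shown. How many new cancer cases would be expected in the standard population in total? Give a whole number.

Expected new cancer cases = Σ (standard pop × income-specific rate ÷ 100,000)
= 1,815,200×838.02/100,000 + 1,247,200×653.83/100,000 + 568,900×120.67/100,000
= 15211.74 + 8154.57 + 686.49 = 24052.80.

24053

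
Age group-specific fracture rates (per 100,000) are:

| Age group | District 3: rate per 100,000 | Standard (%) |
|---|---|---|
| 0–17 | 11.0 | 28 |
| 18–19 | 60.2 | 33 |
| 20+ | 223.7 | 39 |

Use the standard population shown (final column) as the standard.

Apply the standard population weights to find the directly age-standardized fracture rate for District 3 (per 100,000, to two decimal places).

Standard weights: 0.28, 0.33, 0.39.
Standardized rate: 0.2800×11.0 + 0.3300×60.2 + 0.3900×223.7 = 110.1890 per 100,000.

110.19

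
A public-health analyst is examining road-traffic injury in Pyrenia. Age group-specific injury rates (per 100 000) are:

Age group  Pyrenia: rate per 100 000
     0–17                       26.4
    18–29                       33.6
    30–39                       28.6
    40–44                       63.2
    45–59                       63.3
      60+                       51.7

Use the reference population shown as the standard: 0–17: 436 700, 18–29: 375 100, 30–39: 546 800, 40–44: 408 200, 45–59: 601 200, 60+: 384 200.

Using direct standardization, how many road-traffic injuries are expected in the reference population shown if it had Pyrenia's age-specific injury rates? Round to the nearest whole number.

1235

Expected road-traffic injuries = Σ (standard pop × age-specific rate ÷ 100 000)
= 436 700×26.4/100 000 + 375 100×33.6/100 000 + 546 800×28.6/100 000 + 408 200×63.2/100 000 + 601 200×63.3/100 000 + 384 200×51.7/100 000
= 115.29 + 126.03 + 156.38 + 257.98 + 380.56 + 198.63 = 1234.88.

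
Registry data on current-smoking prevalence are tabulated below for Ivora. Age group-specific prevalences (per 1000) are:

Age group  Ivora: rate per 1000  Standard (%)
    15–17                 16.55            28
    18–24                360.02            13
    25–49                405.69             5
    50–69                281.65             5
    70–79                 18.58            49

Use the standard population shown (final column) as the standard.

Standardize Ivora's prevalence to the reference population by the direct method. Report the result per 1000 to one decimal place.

Standard weights: 0.28, 0.13, 0.05, 0.05, 0.49.
Standardized rate: 0.2800×16.55 + 0.1300×360.02 + 0.0500×405.69 + 0.0500×281.65 + 0.4900×18.58 = 94.9078 per 1000.

94.9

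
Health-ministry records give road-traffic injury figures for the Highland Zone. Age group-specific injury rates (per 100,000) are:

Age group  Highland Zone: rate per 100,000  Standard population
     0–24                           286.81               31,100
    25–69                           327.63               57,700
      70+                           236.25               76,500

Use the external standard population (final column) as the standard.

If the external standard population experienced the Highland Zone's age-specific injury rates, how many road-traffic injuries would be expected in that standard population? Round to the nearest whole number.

459

Expected road-traffic injuries = Σ (standard pop × age-specific rate ÷ 100,000)
= 31,100×286.81/100,000 + 57,700×327.63/100,000 + 76,500×236.25/100,000
= 89.20 + 189.04 + 180.73 = 458.97.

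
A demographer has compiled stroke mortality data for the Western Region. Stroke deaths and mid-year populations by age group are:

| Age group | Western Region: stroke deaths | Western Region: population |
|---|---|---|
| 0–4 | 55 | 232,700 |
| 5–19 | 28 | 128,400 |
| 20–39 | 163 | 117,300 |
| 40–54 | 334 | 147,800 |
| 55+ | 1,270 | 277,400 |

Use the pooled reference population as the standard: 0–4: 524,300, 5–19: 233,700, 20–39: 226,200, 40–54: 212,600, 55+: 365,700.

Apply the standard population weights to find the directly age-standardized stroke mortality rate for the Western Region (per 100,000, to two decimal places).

Age-specific rates per 100,000 for the Western Region: 23.64, 21.81, 138.96, 225.98, 457.82.
Standard total = 1,562,500; weights = 0.3356, 0.1496, 0.1448, 0.1361, 0.2340.
Standardized rate: 0.3356×23.64 + 0.1496×21.81 + 0.1448×138.96 + 0.1361×225.98 + 0.2340×457.82 = 169.2099 per 100,000.

169.21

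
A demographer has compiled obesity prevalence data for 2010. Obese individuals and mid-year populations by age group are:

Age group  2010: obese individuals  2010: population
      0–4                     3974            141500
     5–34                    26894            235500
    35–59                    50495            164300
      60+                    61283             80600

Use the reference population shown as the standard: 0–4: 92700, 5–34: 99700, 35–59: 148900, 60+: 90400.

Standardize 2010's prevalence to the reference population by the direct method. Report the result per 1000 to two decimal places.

Age-specific rates per 1000 for 2010: 28.085, 114.200, 307.334, 760.335.
Standard total = 431700; weights = 0.2147, 0.2309, 0.3449, 0.2094.
Standardized rate: 0.2147×28.085 + 0.2309×114.200 + 0.3449×307.334 + 0.2094×760.335 = 297.6268 per 1000.

297.63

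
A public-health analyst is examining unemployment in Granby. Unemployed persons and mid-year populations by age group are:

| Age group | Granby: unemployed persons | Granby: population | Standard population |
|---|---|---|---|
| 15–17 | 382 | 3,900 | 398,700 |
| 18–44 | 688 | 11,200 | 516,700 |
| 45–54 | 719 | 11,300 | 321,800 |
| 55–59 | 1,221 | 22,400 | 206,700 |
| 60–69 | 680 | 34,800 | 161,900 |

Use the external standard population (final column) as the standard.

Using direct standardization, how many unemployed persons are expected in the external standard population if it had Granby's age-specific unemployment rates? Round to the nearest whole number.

Age-specific rates per 1,000 for Granby: 97.949, 61.429, 63.628, 54.509, 19.540.
Expected unemployed persons = Σ (standard pop × age-specific rate ÷ 1,000)
= 398,700×97.949/1,000 + 516,700×61.429/1,000 + 321,800×63.628/1,000 + 206,700×54.509/1,000 + 161,900×19.540/1,000
= 39052.15 + 31740.14 + 20475.59 + 11267.00 + 3163.56 = 105698.45.

105698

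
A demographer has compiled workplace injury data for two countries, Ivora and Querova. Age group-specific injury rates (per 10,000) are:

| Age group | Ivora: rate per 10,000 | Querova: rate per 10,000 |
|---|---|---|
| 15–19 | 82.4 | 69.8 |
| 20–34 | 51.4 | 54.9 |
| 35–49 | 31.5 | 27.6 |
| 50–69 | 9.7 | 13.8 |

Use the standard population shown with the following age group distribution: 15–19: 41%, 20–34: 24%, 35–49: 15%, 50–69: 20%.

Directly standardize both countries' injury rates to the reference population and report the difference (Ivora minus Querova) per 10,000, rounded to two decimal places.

4.09

Standard weights: 0.41, 0.24, 0.15, 0.20.
Ivora: 0.4100×82.4 + 0.2400×51.4 + 0.1500×31.5 + 0.2000×9.7 = 52.7850 per 10,000.
Querova: 0.4100×69.8 + 0.2400×54.9 + 0.1500×27.6 + 0.2000×13.8 = 48.6940 per 10,000.
Difference = 52.7850 − 48.6940 = 4.0910.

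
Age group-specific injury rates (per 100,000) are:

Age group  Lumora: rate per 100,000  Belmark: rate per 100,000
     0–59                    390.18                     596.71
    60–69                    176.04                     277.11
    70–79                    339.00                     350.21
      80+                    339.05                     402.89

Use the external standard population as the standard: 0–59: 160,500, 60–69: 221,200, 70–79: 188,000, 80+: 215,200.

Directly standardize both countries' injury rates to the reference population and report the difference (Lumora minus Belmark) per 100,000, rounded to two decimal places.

Standard total = 784,900; weights = 0.2045, 0.2818, 0.2395, 0.2742.
Lumora: 0.2045×390.18 + 0.2818×176.04 + 0.2395×339.00 + 0.2742×339.05 = 303.5540 per 100,000.
Belmark: 0.2045×596.71 + 0.2818×277.11 + 0.2395×350.21 + 0.2742×402.89 = 394.4580 per 100,000.
Difference = 303.5540 − 394.4580 = -90.9041.

-90.90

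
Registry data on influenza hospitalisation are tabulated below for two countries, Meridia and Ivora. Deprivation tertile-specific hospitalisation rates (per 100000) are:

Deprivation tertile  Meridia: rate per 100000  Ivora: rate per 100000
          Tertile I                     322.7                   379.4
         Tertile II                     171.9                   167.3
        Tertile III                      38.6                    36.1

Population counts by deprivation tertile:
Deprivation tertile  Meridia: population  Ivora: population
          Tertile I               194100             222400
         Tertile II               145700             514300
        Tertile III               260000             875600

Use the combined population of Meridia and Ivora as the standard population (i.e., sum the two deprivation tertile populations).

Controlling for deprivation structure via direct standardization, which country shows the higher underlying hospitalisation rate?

Combined standard total = 2212100; weights = 0.1883, 0.2984, 0.5134.
Meridia: 0.1883×322.7 + 0.2984×171.9 + 0.5134×38.6 = 131.8624 per 100000.
Ivora: 0.1883×379.4 + 0.2984×167.3 + 0.5134×36.1 = 139.8821 per 100000.
The crude rates (162.92 vs 125.31) would put Meridia higher, but that reflects its deprivation composition; once standardized to a common deprivation structure, Ivora has the higher underlying rate.

Ivora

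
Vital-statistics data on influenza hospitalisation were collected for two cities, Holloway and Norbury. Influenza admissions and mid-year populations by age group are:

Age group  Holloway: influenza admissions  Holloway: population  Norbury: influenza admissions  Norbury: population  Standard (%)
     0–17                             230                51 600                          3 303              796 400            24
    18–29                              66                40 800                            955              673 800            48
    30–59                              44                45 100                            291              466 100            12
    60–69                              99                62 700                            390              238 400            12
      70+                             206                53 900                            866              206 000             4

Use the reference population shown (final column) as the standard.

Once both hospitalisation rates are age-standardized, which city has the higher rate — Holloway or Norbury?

Holloway

Age-specific rates per 100 000 for Holloway: 445.74, 161.76, 97.56, 157.89, 382.19.
For Norbury: 414.74, 141.73, 62.43, 163.59, 420.39.
Standard weights: 0.24, 0.48, 0.12, 0.12, 0.04.
Holloway: 0.2400×445.74 + 0.4800×161.76 + 0.1200×97.56 + 0.1200×157.89 + 0.0400×382.19 = 230.5661 per 100 000.
Norbury: 0.2400×414.74 + 0.4800×141.73 + 0.1200×62.43 + 0.1200×163.59 + 0.0400×420.39 = 211.5083 per 100 000.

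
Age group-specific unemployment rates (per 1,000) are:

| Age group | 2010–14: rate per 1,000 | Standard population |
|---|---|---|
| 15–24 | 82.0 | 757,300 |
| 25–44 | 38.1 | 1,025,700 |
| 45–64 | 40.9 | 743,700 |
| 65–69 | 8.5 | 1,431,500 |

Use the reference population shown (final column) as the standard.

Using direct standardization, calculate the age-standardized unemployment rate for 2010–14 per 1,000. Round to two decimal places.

36.32

Standard total = 3,958,200; weights = 0.1913, 0.2591, 0.1879, 0.3617.
Standardized rate: 0.1913×82.0 + 0.2591×38.1 + 0.1879×40.9 + 0.3617×8.5 = 36.3203 per 1,000.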